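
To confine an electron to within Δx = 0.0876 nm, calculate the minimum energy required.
1.241 eV

Localizing a particle requires giving it sufficient momentum uncertainty:

1. From uncertainty principle: Δp ≥ ℏ/(2Δx)
   Δp_min = (1.055e-34 J·s) / (2 × 8.760e-11 m)
   Δp_min = 6.019e-25 kg·m/s

2. This momentum uncertainty corresponds to kinetic energy:
   KE ≈ (Δp)²/(2m) = (6.019e-25)²/(2 × 9.109e-31 kg)
   KE = 1.989e-19 J = 1.241 eV

Tighter localization requires more energy.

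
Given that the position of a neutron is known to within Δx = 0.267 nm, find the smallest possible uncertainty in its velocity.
117.907 m/s

Using the Heisenberg uncertainty principle and Δp = mΔv:
ΔxΔp ≥ ℏ/2
Δx(mΔv) ≥ ℏ/2

The minimum uncertainty in velocity is:
Δv_min = ℏ/(2mΔx)
Δv_min = (1.055e-34 J·s) / (2 × 1.675e-27 kg × 2.670e-10 m)
Δv_min = 1.179e+02 m/s = 117.907 m/s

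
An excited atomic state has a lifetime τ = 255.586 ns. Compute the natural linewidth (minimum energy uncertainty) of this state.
1.288 neV

Using the energy-time uncertainty principle:
ΔEΔt ≥ ℏ/2

The lifetime τ represents the time uncertainty Δt.
The natural linewidth (minimum energy uncertainty) is:

ΔE = ℏ/(2τ)
ΔE = (1.055e-34 J·s) / (2 × 2.556e-07 s)
ΔE = 2.063e-28 J = 1.288 neV

This natural linewidth limits the precision of spectroscopic measurements.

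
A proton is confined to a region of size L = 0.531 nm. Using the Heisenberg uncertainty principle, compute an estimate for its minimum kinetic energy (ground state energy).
18.398 μeV

Using the uncertainty principle to estimate ground state energy:

1. The position uncertainty is approximately the confinement size:
   Δx ≈ L = 5.310e-10 m

2. From ΔxΔp ≥ ℏ/2, the minimum momentum uncertainty is:
   Δp ≈ ℏ/(2L) = 9.930e-26 kg·m/s

3. The kinetic energy is approximately:
   KE ≈ (Δp)²/(2m) = (9.930e-26)²/(2 × 1.673e-27 kg)
   KE ≈ 2.948e-24 J = 18.398 μeV

This is an order-of-magnitude estimate of the ground state energy.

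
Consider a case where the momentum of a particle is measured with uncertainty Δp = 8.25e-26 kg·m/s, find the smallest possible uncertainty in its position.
639.134 pm

Using the Heisenberg uncertainty principle:
ΔxΔp ≥ ℏ/2

The minimum uncertainty in position is:
Δx_min = ℏ/(2Δp)
Δx_min = (1.055e-34 J·s) / (2 × 8.250e-26 kg·m/s)
Δx_min = 6.391e-10 m = 639.134 pm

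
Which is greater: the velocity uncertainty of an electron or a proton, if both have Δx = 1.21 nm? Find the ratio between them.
The electron has the larger minimum velocity uncertainty, by a ratio of 1836.2.

For both particles, Δp_min = ℏ/(2Δx) = 4.358e-26 kg·m/s (same for both).

The velocity uncertainty is Δv = Δp/m:
- electron: Δv = 4.358e-26 / 9.109e-31 = 4.784e+04 m/s = 47.838 km/s
- proton: Δv = 4.358e-26 / 1.673e-27 = 2.605e+01 m/s = 26.053 m/s

Ratio: 4.784e+04 / 2.605e+01 = 1836.2

The lighter particle has larger velocity uncertainty because Δv ∝ 1/m.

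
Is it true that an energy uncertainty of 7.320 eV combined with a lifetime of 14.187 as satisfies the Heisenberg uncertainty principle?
No, it violates the uncertainty relation.

Calculate the product ΔEΔt:
ΔE = 7.320 eV = 1.173e-18 J
ΔEΔt = (1.173e-18 J) × (1.419e-17 s)
ΔEΔt = 1.664e-35 J·s

Compare to the minimum allowed value ℏ/2:
ℏ/2 = 5.273e-35 J·s

Since ΔEΔt = 1.664e-35 J·s < 5.273e-35 J·s = ℏ/2,
this violates the uncertainty relation.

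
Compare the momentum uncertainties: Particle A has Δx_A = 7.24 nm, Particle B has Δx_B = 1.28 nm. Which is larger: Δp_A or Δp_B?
Particle B has the larger minimum momentum uncertainty, by a factor of 5.66.

For each particle, the minimum momentum uncertainty is Δp_min = ℏ/(2Δx):

Particle A: Δp_A = ℏ/(2×7.240e-09 m) = 7.283e-27 kg·m/s
Particle B: Δp_B = ℏ/(2×1.280e-09 m) = 4.119e-26 kg·m/s

Ratio: Δp_B/Δp_A = 5.66

Since Δp_min ∝ 1/Δx, the particle with smaller position uncertainty (B) has larger momentum uncertainty.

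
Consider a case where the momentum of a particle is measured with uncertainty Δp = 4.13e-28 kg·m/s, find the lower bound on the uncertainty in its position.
127.672 nm

Using the Heisenberg uncertainty principle:
ΔxΔp ≥ ℏ/2

The minimum uncertainty in position is:
Δx_min = ℏ/(2Δp)
Δx_min = (1.055e-34 J·s) / (2 × 4.130e-28 kg·m/s)
Δx_min = 1.277e-07 m = 127.672 nm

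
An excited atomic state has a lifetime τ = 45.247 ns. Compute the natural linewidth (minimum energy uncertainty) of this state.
7.274 neV

Using the energy-time uncertainty principle:
ΔEΔt ≥ ℏ/2

The lifetime τ represents the time uncertainty Δt.
The natural linewidth (minimum energy uncertainty) is:

ΔE = ℏ/(2τ)
ΔE = (1.055e-34 J·s) / (2 × 4.525e-08 s)
ΔE = 1.165e-27 J = 7.274 neV

This natural linewidth limits the precision of spectroscopic measurements.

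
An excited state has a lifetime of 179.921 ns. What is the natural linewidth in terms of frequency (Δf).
442.291 kHz

Using the energy-time uncertainty principle and E = hf:
ΔEΔt ≥ ℏ/2
hΔf·Δt ≥ ℏ/2

The minimum frequency uncertainty is:
Δf = ℏ/(2hτ) = 1/(4πτ)
Δf = 1/(4π × 1.799e-07 s)
Δf = 4.423e+05 Hz = 442.291 kHz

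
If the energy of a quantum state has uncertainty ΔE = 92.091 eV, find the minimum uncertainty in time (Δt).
3.574 as

Using the energy-time uncertainty principle:
ΔEΔt ≥ ℏ/2

The minimum uncertainty in time is:
Δt_min = ℏ/(2ΔE)
Δt_min = (1.055e-34 J·s) / (2 × 1.475e-17 J)
Δt_min = 3.574e-18 s = 3.574 as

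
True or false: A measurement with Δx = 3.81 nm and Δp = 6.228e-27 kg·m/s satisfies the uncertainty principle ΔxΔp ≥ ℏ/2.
No, it violates the uncertainty principle (impossible measurement).

Calculate the product ΔxΔp:
ΔxΔp = (3.810e-09 m) × (6.228e-27 kg·m/s)
ΔxΔp = 2.373e-35 J·s

Compare to the minimum allowed value ℏ/2:
ℏ/2 = 5.273e-35 J·s

Since ΔxΔp = 2.373e-35 J·s < 5.273e-35 J·s = ℏ/2,
the measurement violates the uncertainty principle.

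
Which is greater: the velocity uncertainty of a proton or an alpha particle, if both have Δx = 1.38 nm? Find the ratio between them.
The proton has the larger minimum velocity uncertainty, by a ratio of 4.0.

For both particles, Δp_min = ℏ/(2Δx) = 3.821e-26 kg·m/s (same for both).

The velocity uncertainty is Δv = Δp/m:
- proton: Δv = 3.821e-26 / 1.673e-27 = 2.284e+01 m/s = 22.844 m/s
- alpha particle: Δv = 3.821e-26 / 6.645e-27 = 5.750e+00 m/s = 5.750 m/s

Ratio: 2.284e+01 / 5.750e+00 = 4.0

The lighter particle has larger velocity uncertainty because Δv ∝ 1/m.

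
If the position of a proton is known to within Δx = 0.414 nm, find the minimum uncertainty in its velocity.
76.146 m/s

Using the Heisenberg uncertainty principle and Δp = mΔv:
ΔxΔp ≥ ℏ/2
Δx(mΔv) ≥ ℏ/2

The minimum uncertainty in velocity is:
Δv_min = ℏ/(2mΔx)
Δv_min = (1.055e-34 J·s) / (2 × 1.673e-27 kg × 4.140e-10 m)
Δv_min = 7.615e+01 m/s = 76.146 m/s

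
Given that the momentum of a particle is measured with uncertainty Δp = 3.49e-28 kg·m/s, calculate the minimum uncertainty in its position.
151.085 nm

Using the Heisenberg uncertainty principle:
ΔxΔp ≥ ℏ/2

The minimum uncertainty in position is:
Δx_min = ℏ/(2Δp)
Δx_min = (1.055e-34 J·s) / (2 × 3.490e-28 kg·m/s)
Δx_min = 1.511e-07 m = 151.085 nm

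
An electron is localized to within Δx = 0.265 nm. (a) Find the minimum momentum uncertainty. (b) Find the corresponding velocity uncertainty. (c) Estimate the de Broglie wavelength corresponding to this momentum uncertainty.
(a) Δp_min = 1.990 × 10^-25 kg·m/s
(b) Δv_min = 218.430 km/s
(c) λ_dB = 3.330 nm

Step-by-step:

(a) From the uncertainty principle:
Δp_min = ℏ/(2Δx) = (1.055e-34 J·s)/(2 × 2.650e-10 m) = 1.990e-25 kg·m/s

(b) The velocity uncertainty:
Δv = Δp/m = (1.990e-25 kg·m/s)/(9.109e-31 kg) = 2.184e+05 m/s = 218.430 km/s

(c) The de Broglie wavelength for this momentum:
λ = h/p = (6.626e-34 J·s)/(1.990e-25 kg·m/s) = 3.330e-09 m = 3.330 nm

Note: The de Broglie wavelength is comparable to the localization size, as expected from wave-particle duality.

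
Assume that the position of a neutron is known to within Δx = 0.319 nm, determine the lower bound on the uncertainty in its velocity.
98.687 m/s

Using the Heisenberg uncertainty principle and Δp = mΔv:
ΔxΔp ≥ ℏ/2
Δx(mΔv) ≥ ℏ/2

The minimum uncertainty in velocity is:
Δv_min = ℏ/(2mΔx)
Δv_min = (1.055e-34 J·s) / (2 × 1.675e-27 kg × 3.190e-10 m)
Δv_min = 9.869e+01 m/s = 98.687 m/s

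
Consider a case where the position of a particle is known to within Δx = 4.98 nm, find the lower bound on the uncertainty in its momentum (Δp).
1.059 × 10^-26 kg·m/s

Using the Heisenberg uncertainty principle:
ΔxΔp ≥ ℏ/2

The minimum uncertainty in momentum is:
Δp_min = ℏ/(2Δx)
Δp_min = (1.055e-34 J·s) / (2 × 4.980e-09 m)
Δp_min = 1.059e-26 kg·m/s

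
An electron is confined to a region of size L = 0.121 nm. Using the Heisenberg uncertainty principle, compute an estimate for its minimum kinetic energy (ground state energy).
650.567 meV

Using the uncertainty principle to estimate ground state energy:

1. The position uncertainty is approximately the confinement size:
   Δx ≈ L = 1.210e-10 m

2. From ΔxΔp ≥ ℏ/2, the minimum momentum uncertainty is:
   Δp ≈ ℏ/(2L) = 4.358e-25 kg·m/s

3. The kinetic energy is approximately:
   KE ≈ (Δp)²/(2m) = (4.358e-25)²/(2 × 9.109e-31 kg)
   KE ≈ 1.042e-19 J = 650.567 meV

This is an order-of-magnitude estimate of the ground state energy.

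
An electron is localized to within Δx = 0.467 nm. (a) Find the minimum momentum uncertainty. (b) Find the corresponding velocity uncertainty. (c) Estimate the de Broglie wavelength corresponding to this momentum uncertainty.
(a) Δp_min = 1.129 × 10^-25 kg·m/s
(b) Δv_min = 123.948 km/s
(c) λ_dB = 5.868 nm

Step-by-step:

(a) From the uncertainty principle:
Δp_min = ℏ/(2Δx) = (1.055e-34 J·s)/(2 × 4.670e-10 m) = 1.129e-25 kg·m/s

(b) The velocity uncertainty:
Δv = Δp/m = (1.129e-25 kg·m/s)/(9.109e-31 kg) = 1.239e+05 m/s = 123.948 km/s

(c) The de Broglie wavelength for this momentum:
λ = h/p = (6.626e-34 J·s)/(1.129e-25 kg·m/s) = 5.868e-09 m = 5.868 nm

Note: The de Broglie wavelength is comparable to the localization size, as expected from wave-particle duality.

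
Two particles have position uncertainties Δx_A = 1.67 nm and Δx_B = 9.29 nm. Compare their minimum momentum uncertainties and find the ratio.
Particle A has the larger minimum momentum uncertainty, by a factor of 5.56.

For each particle, the minimum momentum uncertainty is Δp_min = ℏ/(2Δx):

Particle A: Δp_A = ℏ/(2×1.670e-09 m) = 3.157e-26 kg·m/s
Particle B: Δp_B = ℏ/(2×9.290e-09 m) = 5.676e-27 kg·m/s

Ratio: Δp_A/Δp_B = 5.56

Since Δp_min ∝ 1/Δx, the particle with smaller position uncertainty (A) has larger momentum uncertainty.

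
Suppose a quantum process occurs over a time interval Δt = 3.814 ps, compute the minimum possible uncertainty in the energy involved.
86.289 μeV

Using the energy-time uncertainty principle:
ΔEΔt ≥ ℏ/2

The minimum uncertainty in energy is:
ΔE_min = ℏ/(2Δt)
ΔE_min = (1.055e-34 J·s) / (2 × 3.814e-12 s)
ΔE_min = 1.383e-23 J = 86.289 μeV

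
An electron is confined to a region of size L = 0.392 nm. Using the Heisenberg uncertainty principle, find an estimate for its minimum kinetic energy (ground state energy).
61.986 meV

Using the uncertainty principle to estimate ground state energy:

1. The position uncertainty is approximately the confinement size:
   Δx ≈ L = 3.920e-10 m

2. From ΔxΔp ≥ ℏ/2, the minimum momentum uncertainty is:
   Δp ≈ ℏ/(2L) = 1.345e-25 kg·m/s

3. The kinetic energy is approximately:
   KE ≈ (Δp)²/(2m) = (1.345e-25)²/(2 × 9.109e-31 kg)
   KE ≈ 9.931e-21 J = 61.986 meV

This is an order-of-magnitude estimate of the ground state energy.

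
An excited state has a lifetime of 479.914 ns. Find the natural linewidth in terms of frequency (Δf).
165.816 kHz

Using the energy-time uncertainty principle and E = hf:
ΔEΔt ≥ ℏ/2
hΔf·Δt ≥ ℏ/2

The minimum frequency uncertainty is:
Δf = ℏ/(2hτ) = 1/(4πτ)
Δf = 1/(4π × 4.799e-07 s)
Δf = 1.658e+05 Hz = 165.816 kHz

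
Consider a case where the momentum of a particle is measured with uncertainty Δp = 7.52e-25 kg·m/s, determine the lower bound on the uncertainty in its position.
70.118 pm

Using the Heisenberg uncertainty principle:
ΔxΔp ≥ ℏ/2

The minimum uncertainty in position is:
Δx_min = ℏ/(2Δp)
Δx_min = (1.055e-34 J·s) / (2 × 7.520e-25 kg·m/s)
Δx_min = 7.012e-11 m = 70.118 pm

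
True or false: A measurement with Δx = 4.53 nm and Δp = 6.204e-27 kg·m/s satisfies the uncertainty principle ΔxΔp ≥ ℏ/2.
No, it violates the uncertainty principle (impossible measurement).

Calculate the product ΔxΔp:
ΔxΔp = (4.530e-09 m) × (6.204e-27 kg·m/s)
ΔxΔp = 2.810e-35 J·s

Compare to the minimum allowed value ℏ/2:
ℏ/2 = 5.273e-35 J·s

Since ΔxΔp = 2.810e-35 J·s < 5.273e-35 J·s = ℏ/2,
the measurement violates the uncertainty principle.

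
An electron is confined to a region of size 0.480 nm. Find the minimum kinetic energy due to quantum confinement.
41.341 meV

Using the uncertainty principle:

1. Position uncertainty: Δx ≈ 4.800e-10 m
2. Minimum momentum uncertainty: Δp = ℏ/(2Δx) = 1.099e-25 kg·m/s
3. Minimum kinetic energy:
   KE = (Δp)²/(2m) = (1.099e-25)²/(2 × 9.109e-31 kg)
   KE = 6.624e-21 J = 41.341 meV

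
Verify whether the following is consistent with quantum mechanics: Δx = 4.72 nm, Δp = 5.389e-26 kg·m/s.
Yes, it satisfies the uncertainty principle.

Calculate the product ΔxΔp:
ΔxΔp = (4.720e-09 m) × (5.389e-26 kg·m/s)
ΔxΔp = 2.544e-34 J·s

Compare to the minimum allowed value ℏ/2:
ℏ/2 = 5.273e-35 J·s

Since ΔxΔp = 2.544e-34 J·s ≥ 5.273e-35 J·s = ℏ/2,
the measurement satisfies the uncertainty principle.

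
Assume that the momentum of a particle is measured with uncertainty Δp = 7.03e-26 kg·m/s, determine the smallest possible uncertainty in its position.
750.051 pm

Using the Heisenberg uncertainty principle:
ΔxΔp ≥ ℏ/2

The minimum uncertainty in position is:
Δx_min = ℏ/(2Δp)
Δx_min = (1.055e-34 J·s) / (2 × 7.030e-26 kg·m/s)
Δx_min = 7.501e-10 m = 750.051 pm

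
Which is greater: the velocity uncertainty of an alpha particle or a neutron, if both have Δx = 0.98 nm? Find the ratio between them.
The neutron has the larger minimum velocity uncertainty, by a ratio of 4.0.

For both particles, Δp_min = ℏ/(2Δx) = 5.380e-26 kg·m/s (same for both).

The velocity uncertainty is Δv = Δp/m:
- alpha particle: Δv = 5.380e-26 / 6.645e-27 = 8.097e+00 m/s = 8.097 m/s
- neutron: Δv = 5.380e-26 / 1.675e-27 = 3.212e+01 m/s = 32.124 m/s

Ratio: 3.212e+01 / 8.097e+00 = 4.0

The lighter particle has larger velocity uncertainty because Δv ∝ 1/m.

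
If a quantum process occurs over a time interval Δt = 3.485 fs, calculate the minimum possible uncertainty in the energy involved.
94.435 meV

Using the energy-time uncertainty principle:
ΔEΔt ≥ ℏ/2

The minimum uncertainty in energy is:
ΔE_min = ℏ/(2Δt)
ΔE_min = (1.055e-34 J·s) / (2 × 3.485e-15 s)
ΔE_min = 1.513e-20 J = 94.435 meV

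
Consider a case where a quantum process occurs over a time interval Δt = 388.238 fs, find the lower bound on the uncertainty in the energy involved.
847.691 μeV

Using the energy-time uncertainty principle:
ΔEΔt ≥ ℏ/2

The minimum uncertainty in energy is:
ΔE_min = ℏ/(2Δt)
ΔE_min = (1.055e-34 J·s) / (2 × 3.882e-13 s)
ΔE_min = 1.358e-22 J = 847.691 μeV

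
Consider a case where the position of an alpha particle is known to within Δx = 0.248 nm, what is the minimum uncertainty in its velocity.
31.998 m/s

Using the Heisenberg uncertainty principle and Δp = mΔv:
ΔxΔp ≥ ℏ/2
Δx(mΔv) ≥ ℏ/2

The minimum uncertainty in velocity is:
Δv_min = ℏ/(2mΔx)
Δv_min = (1.055e-34 J·s) / (2 × 6.645e-27 kg × 2.480e-10 m)
Δv_min = 3.200e+01 m/s = 31.998 m/s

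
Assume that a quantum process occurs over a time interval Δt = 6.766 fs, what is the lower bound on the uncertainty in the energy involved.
48.641 meV

Using the energy-time uncertainty principle:
ΔEΔt ≥ ℏ/2

The minimum uncertainty in energy is:
ΔE_min = ℏ/(2Δt)
ΔE_min = (1.055e-34 J·s) / (2 × 6.766e-15 s)
ΔE_min = 7.793e-21 J = 48.641 meV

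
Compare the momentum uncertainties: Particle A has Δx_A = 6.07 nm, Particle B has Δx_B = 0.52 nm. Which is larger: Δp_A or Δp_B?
Particle B has the larger minimum momentum uncertainty, by a factor of 11.67.

For each particle, the minimum momentum uncertainty is Δp_min = ℏ/(2Δx):

Particle A: Δp_A = ℏ/(2×6.070e-09 m) = 8.687e-27 kg·m/s
Particle B: Δp_B = ℏ/(2×5.200e-10 m) = 1.014e-25 kg·m/s

Ratio: Δp_B/Δp_A = 11.67

Since Δp_min ∝ 1/Δx, the particle with smaller position uncertainty (B) has larger momentum uncertainty.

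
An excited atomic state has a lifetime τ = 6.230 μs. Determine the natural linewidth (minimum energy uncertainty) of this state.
52.826 peV

Using the energy-time uncertainty principle:
ΔEΔt ≥ ℏ/2

The lifetime τ represents the time uncertainty Δt.
The natural linewidth (minimum energy uncertainty) is:

ΔE = ℏ/(2τ)
ΔE = (1.055e-34 J·s) / (2 × 6.230e-06 s)
ΔE = 8.464e-30 J = 52.826 peV

This natural linewidth limits the precision of spectroscopic measurements.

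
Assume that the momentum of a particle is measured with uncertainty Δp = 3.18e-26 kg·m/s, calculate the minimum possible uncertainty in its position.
1.658 nm

Using the Heisenberg uncertainty principle:
ΔxΔp ≥ ℏ/2

The minimum uncertainty in position is:
Δx_min = ℏ/(2Δp)
Δx_min = (1.055e-34 J·s) / (2 × 3.180e-26 kg·m/s)
Δx_min = 1.658e-09 m = 1.658 nm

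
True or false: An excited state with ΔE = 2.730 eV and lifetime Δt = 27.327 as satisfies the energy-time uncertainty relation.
No, it violates the uncertainty relation.

Calculate the product ΔEΔt:
ΔE = 2.730 eV = 4.374e-19 J
ΔEΔt = (4.374e-19 J) × (2.733e-17 s)
ΔEΔt = 1.195e-35 J·s

Compare to the minimum allowed value ℏ/2:
ℏ/2 = 5.273e-35 J·s

Since ΔEΔt = 1.195e-35 J·s < 5.273e-35 J·s = ℏ/2,
this violates the uncertainty relation.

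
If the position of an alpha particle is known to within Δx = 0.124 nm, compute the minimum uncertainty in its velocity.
63.996 m/s

Using the Heisenberg uncertainty principle and Δp = mΔv:
ΔxΔp ≥ ℏ/2
Δx(mΔv) ≥ ℏ/2

The minimum uncertainty in velocity is:
Δv_min = ℏ/(2mΔx)
Δv_min = (1.055e-34 J·s) / (2 × 6.645e-27 kg × 1.240e-10 m)
Δv_min = 6.400e+01 m/s = 63.996 m/s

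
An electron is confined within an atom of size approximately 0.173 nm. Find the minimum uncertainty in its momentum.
3.048 × 10^-25 kg·m/s

Using the Heisenberg uncertainty principle:
ΔxΔp ≥ ℏ/2

With Δx ≈ L = 1.730e-10 m (the confinement size):
Δp_min = ℏ/(2Δx)
Δp_min = (1.055e-34 J·s) / (2 × 1.730e-10 m)
Δp_min = 3.048e-25 kg·m/s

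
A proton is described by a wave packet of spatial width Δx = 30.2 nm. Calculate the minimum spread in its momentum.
1.746 × 10^-27 kg·m/s

For a wave packet, the spatial width Δx and momentum spread Δp are related by the uncertainty principle:
ΔxΔp ≥ ℏ/2

The minimum momentum spread is:
Δp_min = ℏ/(2Δx)
Δp_min = (1.055e-34 J·s) / (2 × 3.020e-08 m)
Δp_min = 1.746e-27 kg·m/s

A wave packet cannot have both a well-defined position and well-defined momentum.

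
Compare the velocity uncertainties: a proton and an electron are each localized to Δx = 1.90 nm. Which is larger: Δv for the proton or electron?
The electron has the larger minimum velocity uncertainty, by a ratio of 1836.2.

For both particles, Δp_min = ℏ/(2Δx) = 2.775e-26 kg·m/s (same for both).

The velocity uncertainty is Δv = Δp/m:
- proton: Δv = 2.775e-26 / 1.673e-27 = 1.659e+01 m/s = 16.592 m/s
- electron: Δv = 2.775e-26 / 9.109e-31 = 3.047e+04 m/s = 30.465 km/s

Ratio: 3.047e+04 / 1.659e+01 = 1836.2

The lighter particle has larger velocity uncertainty because Δv ∝ 1/m.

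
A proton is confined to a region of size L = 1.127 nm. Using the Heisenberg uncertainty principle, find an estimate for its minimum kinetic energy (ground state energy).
4.084 μeV

Using the uncertainty principle to estimate ground state energy:

1. The position uncertainty is approximately the confinement size:
   Δx ≈ L = 1.127e-09 m

2. From ΔxΔp ≥ ℏ/2, the minimum momentum uncertainty is:
   Δp ≈ ℏ/(2L) = 4.679e-26 kg·m/s

3. The kinetic energy is approximately:
   KE ≈ (Δp)²/(2m) = (4.679e-26)²/(2 × 1.673e-27 kg)
   KE ≈ 6.544e-25 J = 4.084 μeV

This is an order-of-magnitude estimate of the ground state energy.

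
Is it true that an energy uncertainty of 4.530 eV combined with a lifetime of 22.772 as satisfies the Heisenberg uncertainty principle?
No, it violates the uncertainty relation.

Calculate the product ΔEΔt:
ΔE = 4.530 eV = 7.258e-19 J
ΔEΔt = (7.258e-19 J) × (2.277e-17 s)
ΔEΔt = 1.653e-35 J·s

Compare to the minimum allowed value ℏ/2:
ℏ/2 = 5.273e-35 J·s

Since ΔEΔt = 1.653e-35 J·s < 5.273e-35 J·s = ℏ/2,
this violates the uncertainty relation.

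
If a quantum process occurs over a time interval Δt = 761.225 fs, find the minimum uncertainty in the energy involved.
432.337 μeV

Using the energy-time uncertainty principle:
ΔEΔt ≥ ℏ/2

The minimum uncertainty in energy is:
ΔE_min = ℏ/(2Δt)
ΔE_min = (1.055e-34 J·s) / (2 × 7.612e-13 s)
ΔE_min = 6.927e-23 J = 432.337 μeV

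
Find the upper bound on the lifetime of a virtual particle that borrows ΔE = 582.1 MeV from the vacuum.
5.654 × 10^-25 s

Using the energy-time uncertainty principle:
ΔEΔt ≥ ℏ/2

For a virtual particle borrowing energy ΔE, the maximum lifetime is:
Δt_max = ℏ/(2ΔE)

Converting energy:
ΔE = 582.1 MeV = 9.326e-11 J

Δt_max = (1.055e-34 J·s) / (2 × 9.326e-11 J)
Δt_max = 5.654e-25 s = 5.654 × 10^-25 s

Virtual particles with higher borrowed energy exist for shorter times.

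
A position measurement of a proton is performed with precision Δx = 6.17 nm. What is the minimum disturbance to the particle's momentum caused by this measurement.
8.546 × 10^-27 kg·m/s

The uncertainty principle implies that measuring position disturbs momentum:
ΔxΔp ≥ ℏ/2

When we measure position with precision Δx, we necessarily introduce a momentum uncertainty:
Δp ≥ ℏ/(2Δx)
Δp_min = (1.055e-34 J·s) / (2 × 6.170e-09 m)
Δp_min = 8.546e-27 kg·m/s

The more precisely we measure position, the greater the momentum disturbance.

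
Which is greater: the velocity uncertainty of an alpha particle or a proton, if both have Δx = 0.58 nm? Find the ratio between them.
The proton has the larger minimum velocity uncertainty, by a ratio of 4.0.

For both particles, Δp_min = ℏ/(2Δx) = 9.091e-26 kg·m/s (same for both).

The velocity uncertainty is Δv = Δp/m:
- alpha particle: Δv = 9.091e-26 / 6.645e-27 = 1.368e+01 m/s = 13.682 m/s
- proton: Δv = 9.091e-26 / 1.673e-27 = 5.435e+01 m/s = 54.353 m/s

Ratio: 5.435e+01 / 1.368e+01 = 4.0

The lighter particle has larger velocity uncertainty because Δv ∝ 1/m.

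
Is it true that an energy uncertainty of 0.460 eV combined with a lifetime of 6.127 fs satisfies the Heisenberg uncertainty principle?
Yes, it satisfies the uncertainty relation.

Calculate the product ΔEΔt:
ΔE = 0.460 eV = 7.370e-20 J
ΔEΔt = (7.370e-20 J) × (6.127e-15 s)
ΔEΔt = 4.516e-34 J·s

Compare to the minimum allowed value ℏ/2:
ℏ/2 = 5.273e-35 J·s

Since ΔEΔt = 4.516e-34 J·s ≥ 5.273e-35 J·s = ℏ/2,
this satisfies the uncertainty relation.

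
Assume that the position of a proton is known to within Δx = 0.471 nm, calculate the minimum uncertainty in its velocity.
66.931 m/s

Using the Heisenberg uncertainty principle and Δp = mΔv:
ΔxΔp ≥ ℏ/2
Δx(mΔv) ≥ ℏ/2

The minimum uncertainty in velocity is:
Δv_min = ℏ/(2mΔx)
Δv_min = (1.055e-34 J·s) / (2 × 1.673e-27 kg × 4.710e-10 m)
Δv_min = 6.693e+01 m/s = 66.931 m/s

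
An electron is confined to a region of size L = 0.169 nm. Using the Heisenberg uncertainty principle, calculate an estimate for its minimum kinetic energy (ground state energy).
333.495 meV

Using the uncertainty principle to estimate ground state energy:

1. The position uncertainty is approximately the confinement size:
   Δx ≈ L = 1.690e-10 m

2. From ΔxΔp ≥ ℏ/2, the minimum momentum uncertainty is:
   Δp ≈ ℏ/(2L) = 3.120e-25 kg·m/s

3. The kinetic energy is approximately:
   KE ≈ (Δp)²/(2m) = (3.120e-25)²/(2 × 9.109e-31 kg)
   KE ≈ 5.343e-20 J = 333.495 meV

This is an order-of-magnitude estimate of the ground state energy.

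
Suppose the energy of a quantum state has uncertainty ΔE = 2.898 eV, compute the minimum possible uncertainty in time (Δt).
113.563 as

Using the energy-time uncertainty principle:
ΔEΔt ≥ ℏ/2

The minimum uncertainty in time is:
Δt_min = ℏ/(2ΔE)
Δt_min = (1.055e-34 J·s) / (2 × 4.643e-19 J)
Δt_min = 1.136e-16 s = 113.563 as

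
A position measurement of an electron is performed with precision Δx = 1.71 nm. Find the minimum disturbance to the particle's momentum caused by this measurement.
3.084 × 10^-26 kg·m/s

The uncertainty principle implies that measuring position disturbs momentum:
ΔxΔp ≥ ℏ/2

When we measure position with precision Δx, we necessarily introduce a momentum uncertainty:
Δp ≥ ℏ/(2Δx)
Δp_min = (1.055e-34 J·s) / (2 × 1.710e-09 m)
Δp_min = 3.084e-26 kg·m/s

The more precisely we measure position, the greater the momentum disturbance.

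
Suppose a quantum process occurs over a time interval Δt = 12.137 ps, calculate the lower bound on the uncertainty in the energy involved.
27.116 μeV

Using the energy-time uncertainty principle:
ΔEΔt ≥ ℏ/2

The minimum uncertainty in energy is:
ΔE_min = ℏ/(2Δt)
ΔE_min = (1.055e-34 J·s) / (2 × 1.214e-11 s)
ΔE_min = 4.344e-24 J = 27.116 μeV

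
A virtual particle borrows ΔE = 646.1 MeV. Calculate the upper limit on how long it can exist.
5.094 × 10^-25 s

Using the energy-time uncertainty principle:
ΔEΔt ≥ ℏ/2

For a virtual particle borrowing energy ΔE, the maximum lifetime is:
Δt_max = ℏ/(2ΔE)

Converting energy:
ΔE = 646.1 MeV = 1.035e-10 J

Δt_max = (1.055e-34 J·s) / (2 × 1.035e-10 J)
Δt_max = 5.094e-25 s = 5.094 × 10^-25 s

Virtual particles with higher borrowed energy exist for shorter times.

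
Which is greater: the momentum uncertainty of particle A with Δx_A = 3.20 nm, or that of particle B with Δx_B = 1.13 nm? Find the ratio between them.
Particle B has the larger minimum momentum uncertainty, by a factor of 2.83.

For each particle, the minimum momentum uncertainty is Δp_min = ℏ/(2Δx):

Particle A: Δp_A = ℏ/(2×3.200e-09 m) = 1.648e-26 kg·m/s
Particle B: Δp_B = ℏ/(2×1.130e-09 m) = 4.666e-26 kg·m/s

Ratio: Δp_B/Δp_A = 2.83

Since Δp_min ∝ 1/Δx, the particle with smaller position uncertainty (B) has larger momentum uncertainty.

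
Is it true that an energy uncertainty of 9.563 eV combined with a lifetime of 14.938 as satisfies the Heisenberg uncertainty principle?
No, it violates the uncertainty relation.

Calculate the product ΔEΔt:
ΔE = 9.563 eV = 1.532e-18 J
ΔEΔt = (1.532e-18 J) × (1.494e-17 s)
ΔEΔt = 2.289e-35 J·s

Compare to the minimum allowed value ℏ/2:
ℏ/2 = 5.273e-35 J·s

Since ΔEΔt = 2.289e-35 J·s < 5.273e-35 J·s = ℏ/2,
this violates the uncertainty relation.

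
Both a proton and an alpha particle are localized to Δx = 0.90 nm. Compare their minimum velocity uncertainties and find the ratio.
The proton has the larger minimum velocity uncertainty, by a ratio of 4.0.

For both particles, Δp_min = ℏ/(2Δx) = 5.859e-26 kg·m/s (same for both).

The velocity uncertainty is Δv = Δp/m:
- proton: Δv = 5.859e-26 / 1.673e-27 = 3.503e+01 m/s = 35.027 m/s
- alpha particle: Δv = 5.859e-26 / 6.645e-27 = 8.817e+00 m/s = 8.817 m/s

Ratio: 3.503e+01 / 8.817e+00 = 4.0

The lighter particle has larger velocity uncertainty because Δv ∝ 1/m.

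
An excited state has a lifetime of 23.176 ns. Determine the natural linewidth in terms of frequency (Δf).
3.434 MHz

Using the energy-time uncertainty principle and E = hf:
ΔEΔt ≥ ℏ/2
hΔf·Δt ≥ ℏ/2

The minimum frequency uncertainty is:
Δf = ℏ/(2hτ) = 1/(4πτ)
Δf = 1/(4π × 2.318e-08 s)
Δf = 3.434e+06 Hz = 3.434 MHz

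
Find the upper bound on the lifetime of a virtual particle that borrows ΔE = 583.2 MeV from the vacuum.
5.643 × 10^-25 s

Using the energy-time uncertainty principle:
ΔEΔt ≥ ℏ/2

For a virtual particle borrowing energy ΔE, the maximum lifetime is:
Δt_max = ℏ/(2ΔE)

Converting energy:
ΔE = 583.2 MeV = 9.344e-11 J

Δt_max = (1.055e-34 J·s) / (2 × 9.344e-11 J)
Δt_max = 5.643e-25 s = 5.643 × 10^-25 s

Virtual particles with higher borrowed energy exist for shorter times.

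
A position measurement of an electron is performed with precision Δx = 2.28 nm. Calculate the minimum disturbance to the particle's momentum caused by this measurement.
2.313 × 10^-26 kg·m/s

The uncertainty principle implies that measuring position disturbs momentum:
ΔxΔp ≥ ℏ/2

When we measure position with precision Δx, we necessarily introduce a momentum uncertainty:
Δp ≥ ℏ/(2Δx)
Δp_min = (1.055e-34 J·s) / (2 × 2.280e-09 m)
Δp_min = 2.313e-26 kg·m/s

The more precisely we measure position, the greater the momentum disturbance.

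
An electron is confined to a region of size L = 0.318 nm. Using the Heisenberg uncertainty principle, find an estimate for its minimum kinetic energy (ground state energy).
94.191 meV

Using the uncertainty principle to estimate ground state energy:

1. The position uncertainty is approximately the confinement size:
   Δx ≈ L = 3.180e-10 m

2. From ΔxΔp ≥ ℏ/2, the minimum momentum uncertainty is:
   Δp ≈ ℏ/(2L) = 1.658e-25 kg·m/s

3. The kinetic energy is approximately:
   KE ≈ (Δp)²/(2m) = (1.658e-25)²/(2 × 9.109e-31 kg)
   KE ≈ 1.509e-20 J = 94.191 meV

This is an order-of-magnitude estimate of the ground state energy.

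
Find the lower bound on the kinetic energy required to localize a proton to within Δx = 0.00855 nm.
70.961 meV

Localizing a particle requires giving it sufficient momentum uncertainty:

1. From uncertainty principle: Δp ≥ ℏ/(2Δx)
   Δp_min = (1.055e-34 J·s) / (2 × 8.550e-12 m)
   Δp_min = 6.167e-24 kg·m/s

2. This momentum uncertainty corresponds to kinetic energy:
   KE ≈ (Δp)²/(2m) = (6.167e-24)²/(2 × 1.673e-27 kg)
   KE = 1.137e-20 J = 70.961 meV

Tighter localization requires more energy.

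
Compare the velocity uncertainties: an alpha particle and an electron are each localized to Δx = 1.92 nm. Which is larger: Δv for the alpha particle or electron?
The electron has the larger minimum velocity uncertainty, by a ratio of 7294.3.

For both particles, Δp_min = ℏ/(2Δx) = 2.746e-26 kg·m/s (same for both).

The velocity uncertainty is Δv = Δp/m:
- alpha particle: Δv = 2.746e-26 / 6.645e-27 = 4.133e+00 m/s = 4.133 m/s
- electron: Δv = 2.746e-26 / 9.109e-31 = 3.015e+04 m/s = 30.148 km/s

Ratio: 3.015e+04 / 4.133e+00 = 7294.3

The lighter particle has larger velocity uncertainty because Δv ∝ 1/m.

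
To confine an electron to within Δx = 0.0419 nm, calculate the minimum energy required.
5.425 eV

Localizing a particle requires giving it sufficient momentum uncertainty:

1. From uncertainty principle: Δp ≥ ℏ/(2Δx)
   Δp_min = (1.055e-34 J·s) / (2 × 4.190e-11 m)
   Δp_min = 1.258e-24 kg·m/s

2. This momentum uncertainty corresponds to kinetic energy:
   KE ≈ (Δp)²/(2m) = (1.258e-24)²/(2 × 9.109e-31 kg)
   KE = 8.693e-19 J = 5.425 eV

Tighter localization requires more energy.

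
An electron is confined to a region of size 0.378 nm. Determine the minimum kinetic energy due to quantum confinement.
66.662 meV

Using the uncertainty principle:

1. Position uncertainty: Δx ≈ 3.780e-10 m
2. Minimum momentum uncertainty: Δp = ℏ/(2Δx) = 1.395e-25 kg·m/s
3. Minimum kinetic energy:
   KE = (Δp)²/(2m) = (1.395e-25)²/(2 × 9.109e-31 kg)
   KE = 1.068e-20 J = 66.662 meV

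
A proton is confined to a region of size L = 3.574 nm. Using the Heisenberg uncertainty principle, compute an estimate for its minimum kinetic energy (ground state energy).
406.111 neV

Using the uncertainty principle to estimate ground state energy:

1. The position uncertainty is approximately the confinement size:
   Δx ≈ L = 3.574e-09 m

2. From ΔxΔp ≥ ℏ/2, the minimum momentum uncertainty is:
   Δp ≈ ℏ/(2L) = 1.475e-26 kg·m/s

3. The kinetic energy is approximately:
   KE ≈ (Δp)²/(2m) = (1.475e-26)²/(2 × 1.673e-27 kg)
   KE ≈ 6.507e-26 J = 406.111 neV

This is an order-of-magnitude estimate of the ground state energy.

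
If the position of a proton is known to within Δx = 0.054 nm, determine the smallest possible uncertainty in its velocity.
583.787 m/s

Using the Heisenberg uncertainty principle and Δp = mΔv:
ΔxΔp ≥ ℏ/2
Δx(mΔv) ≥ ℏ/2

The minimum uncertainty in velocity is:
Δv_min = ℏ/(2mΔx)
Δv_min = (1.055e-34 J·s) / (2 × 1.673e-27 kg × 5.400e-11 m)
Δv_min = 5.838e+02 m/s = 583.787 m/s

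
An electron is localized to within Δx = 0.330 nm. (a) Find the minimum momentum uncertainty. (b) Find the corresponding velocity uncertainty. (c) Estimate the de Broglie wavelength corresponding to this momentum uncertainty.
(a) Δp_min = 1.598 × 10^-25 kg·m/s
(b) Δv_min = 175.406 km/s
(c) λ_dB = 4.147 nm

Step-by-step:

(a) From the uncertainty principle:
Δp_min = ℏ/(2Δx) = (1.055e-34 J·s)/(2 × 3.300e-10 m) = 1.598e-25 kg·m/s

(b) The velocity uncertainty:
Δv = Δp/m = (1.598e-25 kg·m/s)/(9.109e-31 kg) = 1.754e+05 m/s = 175.406 km/s

(c) The de Broglie wavelength for this momentum:
λ = h/p = (6.626e-34 J·s)/(1.598e-25 kg·m/s) = 4.147e-09 m = 4.147 nm

Note: The de Broglie wavelength is comparable to the localization size, as expected from wave-particle duality.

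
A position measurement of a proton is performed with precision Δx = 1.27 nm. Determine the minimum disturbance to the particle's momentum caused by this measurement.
4.152 × 10^-26 kg·m/s

The uncertainty principle implies that measuring position disturbs momentum:
ΔxΔp ≥ ℏ/2

When we measure position with precision Δx, we necessarily introduce a momentum uncertainty:
Δp ≥ ℏ/(2Δx)
Δp_min = (1.055e-34 J·s) / (2 × 1.270e-09 m)
Δp_min = 4.152e-26 kg·m/s

The more precisely we measure position, the greater the momentum disturbance.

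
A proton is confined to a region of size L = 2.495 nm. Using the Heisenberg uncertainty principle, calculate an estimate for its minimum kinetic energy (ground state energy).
833.322 neV

Using the uncertainty principle to estimate ground state energy:

1. The position uncertainty is approximately the confinement size:
   Δx ≈ L = 2.495e-09 m

2. From ΔxΔp ≥ ℏ/2, the minimum momentum uncertainty is:
   Δp ≈ ℏ/(2L) = 2.113e-26 kg·m/s

3. The kinetic energy is approximately:
   KE ≈ (Δp)²/(2m) = (2.113e-26)²/(2 × 1.673e-27 kg)
   KE ≈ 1.335e-25 J = 833.322 neV

This is an order-of-magnitude estimate of the ground state energy.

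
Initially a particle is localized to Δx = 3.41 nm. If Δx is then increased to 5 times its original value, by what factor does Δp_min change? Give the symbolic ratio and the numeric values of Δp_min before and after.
Original Δp_min = 1.546 × 10^-26 kg·m/s; new Δp'_min = 3.093 × 10^-27 kg·m/s; ratio Δp'_min/Δp_min = 1/5.

From the uncertainty principle ΔxΔp ≥ ℏ/2, the minimum momentum uncertainty is Δp_min = ℏ/(2Δx).

Original (Δx = 3.41 nm = 3.410e-09 m):
Δp_min = (1.055e-34 J·s)/(2 × 3.410e-09 m) = 1.546e-26 kg·m/s

When Δx → 5Δx:
Δp'_min = ℏ/(2 × 5Δx) = (1/5) × ℏ/(2Δx) = (1/5) × Δp_min
Δp'_min = 1/5 × 1.546e-26 kg·m/s = 3.093e-27 kg·m/s

Since Δp_min ∝ 1/Δx, when Δx is increased to 5 times its original value, Δp_min decreases to 1/5 of its original value.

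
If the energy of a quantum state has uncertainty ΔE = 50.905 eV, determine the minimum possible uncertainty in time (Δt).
6.465 as

Using the energy-time uncertainty principle:
ΔEΔt ≥ ℏ/2

The minimum uncertainty in time is:
Δt_min = ℏ/(2ΔE)
Δt_min = (1.055e-34 J·s) / (2 × 8.156e-18 J)
Δt_min = 6.465e-18 s = 6.465 as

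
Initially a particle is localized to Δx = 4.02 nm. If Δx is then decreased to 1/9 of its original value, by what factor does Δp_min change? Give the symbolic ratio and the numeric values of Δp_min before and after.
Original Δp_min = 1.312 × 10^-26 kg·m/s; new Δp'_min = 1.180 × 10^-25 kg·m/s; ratio Δp'_min/Δp_min = 9.

From the uncertainty principle ΔxΔp ≥ ℏ/2, the minimum momentum uncertainty is Δp_min = ℏ/(2Δx).

Original (Δx = 4.02 nm = 4.020e-09 m):
Δp_min = (1.055e-34 J·s)/(2 × 4.020e-09 m) = 1.312e-26 kg·m/s

When Δx → (1/9)Δx:
Δp'_min = ℏ/(2 × (1/9)Δx) = 9 × ℏ/(2Δx) = 9 × Δp_min
Δp'_min = 9 × 1.312e-26 kg·m/s = 1.180e-25 kg·m/s

Since Δp_min ∝ 1/Δx, when Δx is decreased to 1/9 of its original value, Δp_min increases to 9 times its original value.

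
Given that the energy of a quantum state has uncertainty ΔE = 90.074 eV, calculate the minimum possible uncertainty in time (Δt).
3.654 as

Using the energy-time uncertainty principle:
ΔEΔt ≥ ℏ/2

The minimum uncertainty in time is:
Δt_min = ℏ/(2ΔE)
Δt_min = (1.055e-34 J·s) / (2 × 1.443e-17 J)
Δt_min = 3.654e-18 s = 3.654 as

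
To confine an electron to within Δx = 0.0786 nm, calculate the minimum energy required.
1.542 eV

Localizing a particle requires giving it sufficient momentum uncertainty:

1. From uncertainty principle: Δp ≥ ℏ/(2Δx)
   Δp_min = (1.055e-34 J·s) / (2 × 7.860e-11 m)
   Δp_min = 6.708e-25 kg·m/s

2. This momentum uncertainty corresponds to kinetic energy:
   KE ≈ (Δp)²/(2m) = (6.708e-25)²/(2 × 9.109e-31 kg)
   KE = 2.470e-19 J = 1.542 eV

Tighter localization requires more energy.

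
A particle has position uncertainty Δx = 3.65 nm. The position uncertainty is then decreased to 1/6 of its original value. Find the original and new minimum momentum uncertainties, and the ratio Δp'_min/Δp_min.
Original Δp_min = 1.445 × 10^-26 kg·m/s; new Δp'_min = 8.668 × 10^-26 kg·m/s; ratio Δp'_min/Δp_min = 6.

From the uncertainty principle ΔxΔp ≥ ℏ/2, the minimum momentum uncertainty is Δp_min = ℏ/(2Δx).

Original (Δx = 3.65 nm = 3.650e-09 m):
Δp_min = (1.055e-34 J·s)/(2 × 3.650e-09 m) = 1.445e-26 kg·m/s

When Δx → (1/6)Δx:
Δp'_min = ℏ/(2 × (1/6)Δx) = 6 × ℏ/(2Δx) = 6 × Δp_min
Δp'_min = 6 × 1.445e-26 kg·m/s = 8.668e-26 kg·m/s

Since Δp_min ∝ 1/Δx, when Δx is decreased to 1/6 of its original value, Δp_min increases to 6 times its original value.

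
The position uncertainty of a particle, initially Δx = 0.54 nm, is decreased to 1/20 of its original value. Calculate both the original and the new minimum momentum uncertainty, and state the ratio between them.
Original Δp_min = 9.765 × 10^-26 kg·m/s; new Δp'_min = 1.953 × 10^-24 kg·m/s; ratio Δp'_min/Δp_min = 20.

From the uncertainty principle ΔxΔp ≥ ℏ/2, the minimum momentum uncertainty is Δp_min = ℏ/(2Δx).

Original (Δx = 0.54 nm = 5.400e-10 m):
Δp_min = (1.055e-34 J·s)/(2 × 5.400e-10 m) = 9.765e-26 kg·m/s

When Δx → (1/20)Δx:
Δp'_min = ℏ/(2 × (1/20)Δx) = 20 × ℏ/(2Δx) = 20 × Δp_min
Δp'_min = 20 × 9.765e-26 kg·m/s = 1.953e-24 kg·m/s

Since Δp_min ∝ 1/Δx, when Δx is decreased to 1/20 of its original value, Δp_min increases to 20 times its original value.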